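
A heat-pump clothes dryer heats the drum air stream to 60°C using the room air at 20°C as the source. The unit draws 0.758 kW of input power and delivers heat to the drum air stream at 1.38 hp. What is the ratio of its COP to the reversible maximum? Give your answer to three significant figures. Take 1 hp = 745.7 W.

0.163

Converting, Q̇_H = 1.380 hp = 1.029 kW, so COP_actual = Q̇_H/Ẇ = 1.029/0.7580 = 1.358.
In absolute terms T_C = 293.15 K and T_H = 333.15 K, so ΔT = 40.00 K.
COP_Carnot = T_H/ΔT = 333.15/40.00 = 8.329.
η_II = COP_actual/COP_Carnot = 1.358/8.329 = 0.1630.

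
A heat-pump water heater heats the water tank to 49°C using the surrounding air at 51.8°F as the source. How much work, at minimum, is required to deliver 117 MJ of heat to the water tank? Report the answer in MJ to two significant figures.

14 MJ

In absolute terms T_C = 284.15 K and T_H = 322.15 K, so ΔT = 38.00 K.
The reversible limit is COP_HP = T_H/ΔT = 8.478, so W_min = Q_H/COP = Q_H·ΔT/T_H.
W_min = 117.0 × 38.00/322.15 = 13.80 MJ.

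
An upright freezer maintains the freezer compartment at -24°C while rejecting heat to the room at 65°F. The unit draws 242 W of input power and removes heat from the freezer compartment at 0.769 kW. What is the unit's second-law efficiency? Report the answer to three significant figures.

Converting, Q̇_C = 0.7690 kW = 769.0 W, so COP_actual = Q̇_C/Ẇ = 769.0/242.0 = 3.178.
In absolute terms T_C = 249.15 K and T_H = 291.48 K, so ΔT = 42.33 K.
COP_Carnot = T_C/ΔT = 249.15/42.33 = 5.885.
η_II = COP_actual/COP_Carnot = 3.178/5.885 = 0.5399.

0.540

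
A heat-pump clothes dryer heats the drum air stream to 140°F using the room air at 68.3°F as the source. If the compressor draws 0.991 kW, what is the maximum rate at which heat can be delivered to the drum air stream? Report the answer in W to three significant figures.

8290 W

In absolute terms T_C = 293.32 K and T_H = 333.15 K, so ΔT = 39.83 K.
COP_Carnot = T_H/ΔT = 333.15/39.83 = 8.364.
Q̇_max = COP_Carnot × Ẇ = 8.364 × 0.9910 kW = 8.288 kW = 8288 W.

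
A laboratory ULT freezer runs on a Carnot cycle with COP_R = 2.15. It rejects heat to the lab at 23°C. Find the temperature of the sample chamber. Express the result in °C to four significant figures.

-71.02 °C

For a Carnot refrigerator COP_R = T_C/(T_H − T_C), so T_C = COP·T_H/(1 + COP).
With T_H = 296.15 K, T_C = 2.15 × 296.15/3.150 = 202.13 K.
Converting, 202.13 K = -71.02°C.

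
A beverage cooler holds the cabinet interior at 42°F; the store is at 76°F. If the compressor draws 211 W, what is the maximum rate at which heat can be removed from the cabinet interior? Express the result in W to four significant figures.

In absolute terms T_C = 278.71 K and T_H = 297.59 K, so ΔT = 18.89 K.
COP_Carnot = T_C/ΔT = 278.71/18.89 = 14.76.
Q̇_max = COP_Carnot × Ẇ = 14.76 × 211.0 W = 3113 W.

3113 W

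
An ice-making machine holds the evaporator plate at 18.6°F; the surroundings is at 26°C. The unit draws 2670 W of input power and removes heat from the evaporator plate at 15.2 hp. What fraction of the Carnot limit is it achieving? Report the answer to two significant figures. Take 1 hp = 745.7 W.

Converting, Q̇_C = 15.20 hp = 11330 W, so COP_actual = Q̇_C/Ẇ = 11330/2670 = 4.245.
In absolute terms T_C = 265.71 K and T_H = 299.15 K, so ΔT = 33.44 K.
COP_Carnot = T_C/ΔT = 265.71/33.44 = 7.945.
η_II = COP_actual/COP_Carnot = 4.245/7.945 = 0.5343.

0.53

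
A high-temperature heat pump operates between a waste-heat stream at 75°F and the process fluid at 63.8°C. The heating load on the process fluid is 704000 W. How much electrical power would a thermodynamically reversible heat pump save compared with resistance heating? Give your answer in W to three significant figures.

In absolute terms T_C = 297.04 K and T_H = 336.95 K, so ΔT = 39.91 K.
COP_Carnot = T_H/ΔT = 336.95/39.91 = 8.443.
Resistance heating needs Ẇ_res = Q̇_H = 704000 W; the reversible heat pump needs only Ẇ_hp = Q̇_H/COP = 83390 W.
Saving = 704000 − 83390 = 620600 W.

621000 W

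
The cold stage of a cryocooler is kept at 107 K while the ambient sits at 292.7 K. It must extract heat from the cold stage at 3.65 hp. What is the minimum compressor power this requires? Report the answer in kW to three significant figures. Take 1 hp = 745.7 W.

4.72 kW

The reservoir spacing is ΔT = 292.7 − 107 = 185.7 K.
COP_Carnot = T_C/ΔT = 107.00/185.7 = 0.5762.
Ẇ_min = Q̇/COP_Carnot = 3.650/0.5762 = 6.335 hp = 4.724 kW.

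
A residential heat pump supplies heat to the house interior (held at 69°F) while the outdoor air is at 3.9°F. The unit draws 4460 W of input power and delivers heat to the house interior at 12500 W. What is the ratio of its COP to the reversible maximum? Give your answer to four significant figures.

COP_actual = Q̇_H/Ẇ = 12500/4460 = 2.803.
In absolute terms T_C = 257.54 K and T_H = 293.71 K, so ΔT = 36.17 K.
COP_Carnot = T_H/ΔT = 293.71/36.17 = 8.121.
η_II = COP_actual/COP_Carnot = 2.803/8.121 = 0.3451.

0.3451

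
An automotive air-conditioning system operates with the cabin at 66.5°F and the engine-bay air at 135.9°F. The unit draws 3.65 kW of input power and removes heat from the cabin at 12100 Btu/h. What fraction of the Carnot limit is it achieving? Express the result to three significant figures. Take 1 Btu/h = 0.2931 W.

Converting, Q̇_C = 12100 Btu/h = 3.547 kW, so COP_actual = Q̇_C/Ẇ = 3.547/3.650 = 0.9716.
In absolute terms T_C = 292.32 K and T_H = 330.87 K, so ΔT = 38.56 K.
COP_Carnot = T_C/ΔT = 292.32/38.56 = 7.582.
η_II = COP_actual/COP_Carnot = 0.9716/7.582 = 0.1282.

0.128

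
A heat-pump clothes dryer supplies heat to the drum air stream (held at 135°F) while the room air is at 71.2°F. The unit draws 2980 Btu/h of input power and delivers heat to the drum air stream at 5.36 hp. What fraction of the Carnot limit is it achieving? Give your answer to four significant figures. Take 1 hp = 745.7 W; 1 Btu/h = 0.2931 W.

Converting, Q̇_H = 5.360 hp = 13640 Btu/h, so COP_actual = Q̇_H/Ẇ = 13640/2980 = 4.576.
In absolute terms T_C = 294.93 K and T_H = 330.37 K, so ΔT = 35.44 K.
COP_Carnot = T_H/ΔT = 330.37/35.44 = 9.321.
η_II = COP_actual/COP_Carnot = 4.576/9.321 = 0.4910.

0.4910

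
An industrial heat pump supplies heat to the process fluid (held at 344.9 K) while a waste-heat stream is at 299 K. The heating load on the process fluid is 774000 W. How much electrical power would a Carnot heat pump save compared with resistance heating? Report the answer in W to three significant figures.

671000 W

The reservoir spacing is ΔT = 344.9 − 299 = 45.90 K.
COP_Carnot = T_H/ΔT = 344.90/45.90 = 7.514.
Resistance heating needs Ẇ_res = Q̇_H = 774000 W; the reversible heat pump needs only Ẇ_hp = Q̇_H/COP = 103000 W.
Saving = 774000 − 103000 = 671000 W.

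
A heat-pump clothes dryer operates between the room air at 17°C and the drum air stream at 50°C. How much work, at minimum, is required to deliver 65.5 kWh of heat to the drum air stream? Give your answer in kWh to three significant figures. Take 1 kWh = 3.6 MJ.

In absolute terms T_C = 290.15 K and T_H = 323.15 K, so ΔT = 33.00 K.
The reversible limit is COP_HP = T_H/ΔT = 9.792, so W_min = Q_H/COP = Q_H·ΔT/T_H.
W_min = 65.50 × 33.00/323.15 = 6.689 kWh.

6.69 kWh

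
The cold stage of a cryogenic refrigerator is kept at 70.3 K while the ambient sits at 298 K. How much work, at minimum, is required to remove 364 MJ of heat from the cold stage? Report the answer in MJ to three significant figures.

1180 MJ

The reservoir spacing is ΔT = 298 − 70.3 = 227.7 K.
The reversible limit is COP_R = T_C/ΔT = 0.3087, so W_min = Q_C/COP = Q_C·ΔT/T_C.
W_min = 364.0 × 227.7/70.30 = 1179 MJ.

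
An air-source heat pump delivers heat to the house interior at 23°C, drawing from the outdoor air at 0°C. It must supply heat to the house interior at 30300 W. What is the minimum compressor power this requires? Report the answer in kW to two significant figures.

In absolute terms T_C = 273.15 K and T_H = 296.15 K, so ΔT = 23.00 K.
COP_Carnot = T_H/ΔT = 296.15/23.00 = 12.88.
Ẇ_min = Q̇/COP_Carnot = 30300/12.88 = 2353 W = 2.353 kW.

2.4 kW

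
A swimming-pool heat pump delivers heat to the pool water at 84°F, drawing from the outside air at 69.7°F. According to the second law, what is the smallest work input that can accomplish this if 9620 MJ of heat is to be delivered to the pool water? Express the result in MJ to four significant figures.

In absolute terms T_C = 294.09 K and T_H = 302.04 K, so ΔT = 7.944 K.
The reversible limit is COP_HP = T_H/ΔT = 38.02, so W_min = Q_H/COP = Q_H·ΔT/T_H.
W_min = 9620 × 7.944/302.04 = 253.0 MJ.

253.0 MJ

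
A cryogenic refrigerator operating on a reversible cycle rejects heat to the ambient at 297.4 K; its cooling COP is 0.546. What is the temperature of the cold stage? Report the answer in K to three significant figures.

For a Carnot refrigerator COP_R = T_C/(T_H − T_C), so T_C = COP·T_H/(1 + COP).
With T_H = 297.40 K, T_C = 0.546 × 297.40/1.546 = 105.03 K.

105 K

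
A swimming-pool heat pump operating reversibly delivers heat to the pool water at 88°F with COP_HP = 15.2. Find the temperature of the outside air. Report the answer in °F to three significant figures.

52.0 °F

COP_HP = T_H/(T_H − T_C) gives T_H − T_C = T_H/COP.
With T_H = 304.26 K, T_C = 304.26 × (1 − 1/15.2) = 284.24 K.
Converting, 284.24 K = 51.97°F.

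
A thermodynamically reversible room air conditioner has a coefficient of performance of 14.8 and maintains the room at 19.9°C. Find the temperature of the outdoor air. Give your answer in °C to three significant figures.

COP_R = T_C/(T_H − T_C) gives T_H − T_C = T_C/COP.
With T_C = 293.05 K, T_H = 293.05 × (1 + 1/14.8) = 312.85 K.
Converting, 312.85 K = 39.70°C.

39.7 °C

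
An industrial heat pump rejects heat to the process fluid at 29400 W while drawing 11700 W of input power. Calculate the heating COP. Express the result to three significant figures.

The first law gives Q̇_H = Q̇_C + Ẇ, so the three rates are Q̇_C = 17700, Q̇_H = 29400, Ẇ = 11700 W.
COP_HP = Q̇_H/Ẇ = 29400/11700 = 2.513.

2.51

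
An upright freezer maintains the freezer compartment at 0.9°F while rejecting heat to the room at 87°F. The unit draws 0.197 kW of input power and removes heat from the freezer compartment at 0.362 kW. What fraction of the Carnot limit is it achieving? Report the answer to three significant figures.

0.344

COP_actual = Q̇_C/Ẇ = 0.3620/0.1970 = 1.838.
In absolute terms T_C = 255.87 K and T_H = 303.71 K, so ΔT = 47.83 K.
COP_Carnot = T_C/ΔT = 255.87/47.83 = 5.349.
η_II = COP_actual/COP_Carnot = 1.838/5.349 = 0.3435.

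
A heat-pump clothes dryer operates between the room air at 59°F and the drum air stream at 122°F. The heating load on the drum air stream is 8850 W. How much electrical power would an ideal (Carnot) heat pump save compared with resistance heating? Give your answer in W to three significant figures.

7890 W

In absolute terms T_C = 288.15 K and T_H = 323.15 K, so ΔT = 35.00 K.
COP_Carnot = T_H/ΔT = 323.15/35.00 = 9.233.
Resistance heating needs Ẇ_res = Q̇_H = 8850 W; the reversible heat pump needs only Ẇ_hp = Q̇_H/COP = 958.5 W.
Saving = 8850 − 958.5 = 7891 W.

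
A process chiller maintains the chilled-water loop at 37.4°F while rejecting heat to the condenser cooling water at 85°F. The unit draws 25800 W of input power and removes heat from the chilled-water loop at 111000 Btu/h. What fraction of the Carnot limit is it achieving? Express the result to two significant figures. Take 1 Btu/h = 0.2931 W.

Converting, Q̇_C = 111000 Btu/h = 32530 W, so COP_actual = Q̇_C/Ẇ = 32530/25800 = 1.261.
In absolute terms T_C = 276.15 K and T_H = 302.59 K, so ΔT = 26.44 K.
COP_Carnot = T_C/ΔT = 276.15/26.44 = 10.44.
η_II = COP_actual/COP_Carnot = 1.261/10.44 = 0.1208.

0.12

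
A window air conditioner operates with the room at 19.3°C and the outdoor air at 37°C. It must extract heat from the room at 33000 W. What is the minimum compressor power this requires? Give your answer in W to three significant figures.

2000 W

In absolute terms T_C = 292.45 K and T_H = 310.15 K, so ΔT = 17.70 K.
COP_Carnot = T_C/ΔT = 292.45/17.70 = 16.52.
Ẇ_min = Q̇/COP_Carnot = 33000/16.52 = 1997 W.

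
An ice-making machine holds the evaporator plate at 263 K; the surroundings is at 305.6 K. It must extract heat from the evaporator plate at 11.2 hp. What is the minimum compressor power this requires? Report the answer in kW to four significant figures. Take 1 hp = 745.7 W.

1.353 kW

The reservoir spacing is ΔT = 305.6 − 263 = 42.60 K.
COP_Carnot = T_C/ΔT = 263.00/42.60 = 6.174.
Ẇ_min = Q̇/COP_Carnot = 11.20/6.174 = 1.814 hp = 1.353 kW.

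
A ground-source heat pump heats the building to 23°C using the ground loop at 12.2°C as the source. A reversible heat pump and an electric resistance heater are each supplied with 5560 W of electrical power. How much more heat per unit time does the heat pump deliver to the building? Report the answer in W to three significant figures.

147000 W

In absolute terms T_C = 285.35 K and T_H = 296.15 K, so ΔT = 10.80 K.
COP_Carnot = T_H/ΔT = 296.15/10.80 = 27.42.
The heat pump delivers Q̇_H = COP × Ẇ = 152500 W; the resistance heater delivers Ẇ = 5560 W.
Extra = (COP − 1)·Ẇ = 146900 W.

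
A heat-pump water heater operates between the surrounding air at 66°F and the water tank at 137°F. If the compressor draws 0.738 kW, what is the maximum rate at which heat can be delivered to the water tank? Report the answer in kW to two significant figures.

In absolute terms T_C = 292.04 K and T_H = 331.48 K, so ΔT = 39.44 K.
COP_Carnot = T_H/ΔT = 331.48/39.44 = 8.404.
Q̇_max = COP_Carnot × Ẇ = 8.404 × 0.7380 kW = 6.202 kW.

6.2 kW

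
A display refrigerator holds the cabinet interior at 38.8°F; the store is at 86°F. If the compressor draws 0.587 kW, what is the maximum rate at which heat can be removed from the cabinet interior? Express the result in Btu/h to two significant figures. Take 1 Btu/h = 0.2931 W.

In absolute terms T_C = 276.93 K and T_H = 303.15 K, so ΔT = 26.22 K.
COP_Carnot = T_C/ΔT = 276.93/26.22 = 10.56.
Q̇_max = COP_Carnot × Ẇ = 10.56 × 0.5870 kW = 6.199 kW = 21150 Btu/h.

21000 Btu/h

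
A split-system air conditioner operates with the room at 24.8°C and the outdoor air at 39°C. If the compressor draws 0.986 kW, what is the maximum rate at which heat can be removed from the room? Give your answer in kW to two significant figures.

21 kW

In absolute terms T_C = 297.95 K and T_H = 312.15 K, so ΔT = 14.20 K.
COP_Carnot = T_C/ΔT = 297.95/14.20 = 20.98.
Q̇_max = COP_Carnot × Ẇ = 20.98 × 0.9860 kW = 20.69 kW.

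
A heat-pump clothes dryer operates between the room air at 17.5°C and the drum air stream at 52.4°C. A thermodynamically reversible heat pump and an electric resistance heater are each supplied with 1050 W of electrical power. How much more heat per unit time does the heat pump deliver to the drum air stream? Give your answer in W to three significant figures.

In absolute terms T_C = 290.65 K and T_H = 325.55 K, so ΔT = 34.90 K.
COP_Carnot = T_H/ΔT = 325.55/34.90 = 9.328.
The heat pump delivers Q̇_H = COP × Ẇ = 9794 W; the resistance heater delivers Ẇ = 1050 W.
Extra = (COP − 1)·Ẇ = 8744 W.

8740 W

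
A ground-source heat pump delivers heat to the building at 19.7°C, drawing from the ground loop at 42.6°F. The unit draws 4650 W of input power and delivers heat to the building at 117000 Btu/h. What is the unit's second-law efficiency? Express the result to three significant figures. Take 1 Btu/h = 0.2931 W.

0.348

Converting, Q̇_H = 117000 Btu/h = 34290 W, so COP_actual = Q̇_H/Ẇ = 34290/4650 = 7.375.
In absolute terms T_C = 279.04 K and T_H = 292.85 K, so ΔT = 13.81 K.
COP_Carnot = T_H/ΔT = 292.85/13.81 = 21.20.
η_II = COP_actual/COP_Carnot = 7.375/21.20 = 0.3478.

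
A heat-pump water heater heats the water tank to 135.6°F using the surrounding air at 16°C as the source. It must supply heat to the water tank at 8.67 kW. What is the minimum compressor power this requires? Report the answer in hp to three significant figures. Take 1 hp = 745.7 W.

1.46 hp

In absolute terms T_C = 289.15 K and T_H = 330.71 K, so ΔT = 41.56 K.
COP_Carnot = T_H/ΔT = 330.71/41.56 = 7.958.
Ẇ_min = Q̇/COP_Carnot = 8.670/7.958 = 1.089 kW = 1.461 hp.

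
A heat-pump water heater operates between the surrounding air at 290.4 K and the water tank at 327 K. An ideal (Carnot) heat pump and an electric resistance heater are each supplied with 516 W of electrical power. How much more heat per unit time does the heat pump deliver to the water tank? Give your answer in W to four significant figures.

The reservoir spacing is ΔT = 327 − 290.4 = 36.60 K.
COP_Carnot = T_H/ΔT = 327.00/36.60 = 8.934.
The heat pump delivers Q̇_H = COP × Ẇ = 4610 W; the resistance heater delivers Ẇ = 516.0 W.
Extra = (COP − 1)·Ẇ = 4094 W.

4094 W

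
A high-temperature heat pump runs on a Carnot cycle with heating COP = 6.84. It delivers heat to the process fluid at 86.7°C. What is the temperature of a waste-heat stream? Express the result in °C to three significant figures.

34.1 °C

COP_HP = T_H/(T_H − T_C) gives T_H − T_C = T_H/COP.
With T_H = 359.85 K, T_C = 359.85 × (1 − 1/6.84) = 307.24 K.
Converting, 307.24 K = 34.09°C.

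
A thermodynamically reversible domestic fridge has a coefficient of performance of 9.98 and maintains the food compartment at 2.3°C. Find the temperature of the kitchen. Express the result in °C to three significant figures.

29.9 °C

COP_R = T_C/(T_H − T_C) gives T_H − T_C = T_C/COP.
With T_C = 275.45 K, T_H = 275.45 × (1 + 1/9.98) = 303.05 K.
Converting, 303.05 K = 29.90°C.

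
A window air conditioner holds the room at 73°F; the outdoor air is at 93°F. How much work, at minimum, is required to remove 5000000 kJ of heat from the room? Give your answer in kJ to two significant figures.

190000 kJ

In absolute terms T_C = 295.93 K and T_H = 307.04 K, so ΔT = 11.11 K.
The reversible limit is COP_R = T_C/ΔT = 26.63, so W_min = Q_C/COP = Q_C·ΔT/T_C.
W_min = 5000000 × 11.11/295.93 = 187700 kJ.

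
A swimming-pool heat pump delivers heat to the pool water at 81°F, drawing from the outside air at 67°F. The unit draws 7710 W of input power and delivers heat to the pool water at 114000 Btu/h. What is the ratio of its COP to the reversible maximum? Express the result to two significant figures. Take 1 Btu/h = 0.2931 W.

0.11

Converting, Q̇_H = 114000 Btu/h = 33410 W, so COP_actual = Q̇_H/Ẇ = 33410/7710 = 4.334.
In absolute terms T_C = 292.59 K and T_H = 300.37 K, so ΔT = 7.778 K.
COP_Carnot = T_H/ΔT = 300.37/7.778 = 38.62.
η_II = COP_actual/COP_Carnot = 4.334/38.62 = 0.1122.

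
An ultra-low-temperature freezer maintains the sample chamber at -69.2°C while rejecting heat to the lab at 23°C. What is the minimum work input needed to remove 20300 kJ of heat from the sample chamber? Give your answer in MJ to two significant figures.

In absolute terms T_C = 203.95 K and T_H = 296.15 K, so ΔT = 92.20 K.
The reversible limit is COP_R = T_C/ΔT = 2.212, so W_min = Q_C/COP = Q_C·ΔT/T_C.
W_min = 20300 × 92.20/203.95 = 9177 kJ = 9.177 MJ.

9.2 MJ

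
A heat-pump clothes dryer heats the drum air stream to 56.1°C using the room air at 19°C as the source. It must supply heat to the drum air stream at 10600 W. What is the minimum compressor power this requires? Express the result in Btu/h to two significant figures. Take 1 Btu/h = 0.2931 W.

In absolute terms T_C = 292.15 K and T_H = 329.25 K, so ΔT = 37.10 K.
COP_Carnot = T_H/ΔT = 329.25/37.10 = 8.875.
Ẇ_min = Q̇/COP_Carnot = 10600/8.875 = 1194 W = 4075 Btu/h.

4100 Btu/h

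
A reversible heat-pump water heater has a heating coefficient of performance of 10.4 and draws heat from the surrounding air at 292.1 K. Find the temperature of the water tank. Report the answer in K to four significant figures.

COP_HP = T_H/(T_H − T_C) rearranges to T_H = COP·T_C/(COP − 1).
With T_C = 292.10 K, T_H = 10.4 × 292.10/9.400 = 323.17 K.

323.2 K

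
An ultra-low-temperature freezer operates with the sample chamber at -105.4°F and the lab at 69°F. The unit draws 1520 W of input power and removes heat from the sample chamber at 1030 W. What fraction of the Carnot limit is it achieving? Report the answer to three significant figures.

0.334

COP_actual = Q̇_C/Ẇ = 1030/1520 = 0.6776.
In absolute terms T_C = 196.82 K and T_H = 293.71 K, so ΔT = 96.89 K.
COP_Carnot = T_C/ΔT = 196.82/96.89 = 2.031.
η_II = COP_actual/COP_Carnot = 0.6776/2.031 = 0.3336.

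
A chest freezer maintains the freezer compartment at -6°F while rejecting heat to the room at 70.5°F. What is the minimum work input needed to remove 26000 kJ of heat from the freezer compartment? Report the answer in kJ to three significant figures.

In absolute terms T_C = 252.04 K and T_H = 294.54 K, so ΔT = 42.50 K.
The reversible limit is COP_R = T_C/ΔT = 5.930, so W_min = Q_C/COP = Q_C·ΔT/T_C.
W_min = 26000 × 42.50/252.04 = 4384 kJ.

4380 kJ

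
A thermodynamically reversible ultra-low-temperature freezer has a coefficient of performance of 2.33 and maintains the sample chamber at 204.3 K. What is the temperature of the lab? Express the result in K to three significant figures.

292 K

COP_R = T_C/(T_H − T_C) gives T_H − T_C = T_C/COP.
With T_C = 204.30 K, T_H = 204.30 × (1 + 1/2.33) = 291.98 K.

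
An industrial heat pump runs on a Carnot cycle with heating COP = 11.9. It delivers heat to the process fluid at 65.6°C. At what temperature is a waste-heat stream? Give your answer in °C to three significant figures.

COP_HP = T_H/(T_H − T_C) gives T_H − T_C = T_H/COP.
With T_H = 338.75 K, T_C = 338.75 × (1 − 1/11.9) = 310.28 K.
Converting, 310.28 K = 37.13°C.

37.1 °C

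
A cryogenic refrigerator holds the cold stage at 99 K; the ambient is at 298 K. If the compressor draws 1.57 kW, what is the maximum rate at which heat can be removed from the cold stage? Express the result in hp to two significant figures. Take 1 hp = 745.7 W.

The reservoir spacing is ΔT = 298 − 99 = 199.0 K.
COP_Carnot = T_C/ΔT = 99.00/199.0 = 0.4975.
Q̇_max = COP_Carnot × Ẇ = 0.4975 × 1.570 kW = 0.7811 kW = 1.047 hp.

1.0 hp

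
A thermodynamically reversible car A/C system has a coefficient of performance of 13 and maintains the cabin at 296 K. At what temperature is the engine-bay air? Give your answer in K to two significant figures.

320 K

COP_R = T_C/(T_H − T_C) gives T_H − T_C = T_C/COP.
With T_C = 296.00 K, T_H = 296.00 × (1 + 1/13) = 318.77 K.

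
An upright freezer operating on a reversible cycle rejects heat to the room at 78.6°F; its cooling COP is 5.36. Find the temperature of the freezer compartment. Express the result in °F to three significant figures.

-6.03 °F

For a Carnot refrigerator COP_R = T_C/(T_H − T_C), so T_C = COP·T_H/(1 + COP).
With T_H = 299.04 K, T_C = 5.36 × 299.04/6.360 = 252.02 K.
Converting, 252.02 K = -6.03°F.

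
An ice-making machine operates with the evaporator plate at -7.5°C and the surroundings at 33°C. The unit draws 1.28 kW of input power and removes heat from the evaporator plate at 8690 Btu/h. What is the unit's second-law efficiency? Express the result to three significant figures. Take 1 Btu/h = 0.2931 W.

0.303

Converting, Q̇_C = 8690 Btu/h = 2.547 kW, so COP_actual = Q̇_C/Ẇ = 2.547/1.280 = 1.990.
In absolute terms T_C = 265.65 K and T_H = 306.15 K, so ΔT = 40.50 K.
COP_Carnot = T_C/ΔT = 265.65/40.50 = 6.559.
η_II = COP_actual/COP_Carnot = 1.990/6.559 = 0.3034.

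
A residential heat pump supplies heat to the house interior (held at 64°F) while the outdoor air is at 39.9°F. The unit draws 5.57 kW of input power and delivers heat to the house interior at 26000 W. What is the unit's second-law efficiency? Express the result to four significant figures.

0.2148

Converting, Q̇_H = 26000 W = 26.00 kW, so COP_actual = Q̇_H/Ẇ = 26.00/5.570 = 4.668.
In absolute terms T_C = 277.54 K and T_H = 290.93 K, so ΔT = 13.39 K.
COP_Carnot = T_H/ΔT = 290.93/13.39 = 21.73.
η_II = COP_actual/COP_Carnot = 4.668/21.73 = 0.2148.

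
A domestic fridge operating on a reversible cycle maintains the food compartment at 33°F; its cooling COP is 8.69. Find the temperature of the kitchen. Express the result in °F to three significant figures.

COP_R = T_C/(T_H − T_C) gives T_H − T_C = T_C/COP.
With T_C = 273.71 K, T_H = 273.71 × (1 + 1/8.69) = 305.20 K.
Converting, 305.20 K = 89.69°F.

89.7 °F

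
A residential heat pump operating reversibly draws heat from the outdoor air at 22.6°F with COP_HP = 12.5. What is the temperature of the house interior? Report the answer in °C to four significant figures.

18.08 °C

COP_HP = T_H/(T_H − T_C) rearranges to T_H = COP·T_C/(COP − 1).
With T_C = 267.93 K, T_H = 12.5 × 267.93/11.50 = 291.23 K.
Converting, 291.23 K = 18.08°C.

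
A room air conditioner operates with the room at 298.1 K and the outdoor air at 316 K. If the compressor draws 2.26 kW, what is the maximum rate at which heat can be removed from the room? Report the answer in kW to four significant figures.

The reservoir spacing is ΔT = 316 − 298.1 = 17.90 K.
COP_Carnot = T_C/ΔT = 298.10/17.90 = 16.65.
Q̇_max = COP_Carnot × Ẇ = 16.65 × 2.260 kW = 37.64 kW.

37.64 kW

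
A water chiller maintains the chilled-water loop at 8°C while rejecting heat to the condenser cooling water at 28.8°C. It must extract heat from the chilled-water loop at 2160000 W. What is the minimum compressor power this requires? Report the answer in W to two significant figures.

In absolute terms T_C = 281.15 K and T_H = 301.95 K, so ΔT = 20.80 K.
COP_Carnot = T_C/ΔT = 281.15/20.80 = 13.52.
Ẇ_min = Q̇/COP_Carnot = 2160000/13.52 = 159800 W.

160000 W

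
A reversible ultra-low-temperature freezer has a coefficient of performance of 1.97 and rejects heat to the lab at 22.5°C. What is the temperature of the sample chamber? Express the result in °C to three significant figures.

For a Carnot refrigerator COP_R = T_C/(T_H − T_C), so T_C = COP·T_H/(1 + COP).
With T_H = 295.65 K, T_C = 1.97 × 295.65/2.970 = 196.10 K.
Converting, 196.10 K = -77.05°C.

-77.0 °C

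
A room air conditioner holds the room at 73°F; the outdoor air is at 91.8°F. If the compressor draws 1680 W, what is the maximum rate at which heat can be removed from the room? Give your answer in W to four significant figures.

In absolute terms T_C = 295.93 K and T_H = 306.37 K, so ΔT = 10.44 K.
COP_Carnot = T_C/ΔT = 295.93/10.44 = 28.33.
Q̇_max = COP_Carnot × Ẇ = 28.33 × 1680 W = 47600 W.

47600 W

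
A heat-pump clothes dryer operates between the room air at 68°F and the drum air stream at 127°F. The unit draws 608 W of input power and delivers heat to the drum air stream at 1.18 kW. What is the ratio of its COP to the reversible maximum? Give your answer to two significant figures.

Converting, Q̇_H = 1.180 kW = 1180 W, so COP_actual = Q̇_H/Ẇ = 1180/608.0 = 1.941.
In absolute terms T_C = 293.15 K and T_H = 325.93 K, so ΔT = 32.78 K.
COP_Carnot = T_H/ΔT = 325.93/32.78 = 9.944.
η_II = COP_actual/COP_Carnot = 1.941/9.944 = 0.1952.

0.20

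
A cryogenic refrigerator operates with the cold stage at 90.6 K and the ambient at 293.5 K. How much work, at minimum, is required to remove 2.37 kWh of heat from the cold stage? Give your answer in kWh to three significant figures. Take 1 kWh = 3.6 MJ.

5.31 kWh

The reservoir spacing is ΔT = 293.5 − 90.6 = 202.9 K.
The reversible limit is COP_R = T_C/ΔT = 0.4465, so W_min = Q_C/COP = Q_C·ΔT/T_C.
W_min = 2.370 × 202.9/90.60 = 5.308 kWh.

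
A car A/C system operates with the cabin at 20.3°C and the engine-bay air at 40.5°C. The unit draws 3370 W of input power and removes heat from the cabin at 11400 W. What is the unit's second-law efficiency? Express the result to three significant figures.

0.233

COP_actual = Q̇_C/Ẇ = 11400/3370 = 3.383.
In absolute terms T_C = 293.45 K and T_H = 313.65 K, so ΔT = 20.20 K.
COP_Carnot = T_C/ΔT = 293.45/20.20 = 14.53.
η_II = COP_actual/COP_Carnot = 3.383/14.53 = 0.2329.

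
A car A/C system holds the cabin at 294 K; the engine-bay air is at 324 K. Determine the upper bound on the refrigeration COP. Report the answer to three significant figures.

9.80

The reservoir spacing is ΔT = 324 − 294 = 30.00 K.
For a reversible cycle, COP_Carnot = T_C/ΔT = 294.00/30.00 = 9.800.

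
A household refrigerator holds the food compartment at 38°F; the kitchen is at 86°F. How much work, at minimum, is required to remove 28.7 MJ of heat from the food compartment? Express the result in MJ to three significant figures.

2.77 MJ

In absolute terms T_C = 276.48 K and T_H = 303.15 K, so ΔT = 26.67 K.
The reversible limit is COP_R = T_C/ΔT = 10.37, so W_min = Q_C/COP = Q_C·ΔT/T_C.
W_min = 28.70 × 26.67/276.48 = 2.768 MJ.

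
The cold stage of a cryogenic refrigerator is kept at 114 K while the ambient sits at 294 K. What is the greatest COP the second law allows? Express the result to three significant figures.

0.633

The reservoir spacing is ΔT = 294 − 114 = 180.0 K.
For a reversible cycle, COP_Carnot = T_C/ΔT = 114.00/180.0 = 0.6333.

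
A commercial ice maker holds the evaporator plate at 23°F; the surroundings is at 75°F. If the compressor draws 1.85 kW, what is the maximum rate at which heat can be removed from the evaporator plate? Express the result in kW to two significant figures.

17 kW

In absolute terms T_C = 268.15 K and T_H = 297.04 K, so ΔT = 28.89 K.
COP_Carnot = T_C/ΔT = 268.15/28.89 = 9.282.
Q̇_max = COP_Carnot × Ẇ = 9.282 × 1.850 kW = 17.17 kW.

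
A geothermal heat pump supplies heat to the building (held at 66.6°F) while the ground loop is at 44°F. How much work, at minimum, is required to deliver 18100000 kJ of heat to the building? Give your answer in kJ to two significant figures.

780000 kJ

In absolute terms T_C = 279.82 K and T_H = 292.37 K, so ΔT = 12.56 K.
The reversible limit is COP_HP = T_H/ΔT = 23.29, so W_min = Q_H/COP = Q_H·ΔT/T_H.
W_min = 18100000 × 12.56/292.37 = 777300 kJ.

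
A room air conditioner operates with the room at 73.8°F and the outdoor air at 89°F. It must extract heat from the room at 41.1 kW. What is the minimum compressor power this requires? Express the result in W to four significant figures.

1171 W

In absolute terms T_C = 296.37 K and T_H = 304.82 K, so ΔT = 8.444 K.
COP_Carnot = T_C/ΔT = 296.37/8.444 = 35.10.
Ẇ_min = Q̇/COP_Carnot = 41.10/35.10 = 1.171 kW = 1171 W.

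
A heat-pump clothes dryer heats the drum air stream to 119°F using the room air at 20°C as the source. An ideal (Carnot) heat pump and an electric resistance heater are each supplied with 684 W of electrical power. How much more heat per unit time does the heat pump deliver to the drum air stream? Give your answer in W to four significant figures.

7077 W

In absolute terms T_C = 293.15 K and T_H = 321.48 K, so ΔT = 28.33 K.
COP_Carnot = T_H/ΔT = 321.48/28.33 = 11.35.
The heat pump delivers Q̇_H = COP × Ẇ = 7761 W; the resistance heater delivers Ẇ = 684.0 W.
Extra = (COP − 1)·Ẇ = 7077 W.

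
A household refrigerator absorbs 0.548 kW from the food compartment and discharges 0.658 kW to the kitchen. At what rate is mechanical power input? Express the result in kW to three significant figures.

0.110 kW

For a cyclic device the first law requires Q̇_H = Q̇_C + Ẇ.
Ẇ = Q̇_H − Q̇_C = 0.1100 kW.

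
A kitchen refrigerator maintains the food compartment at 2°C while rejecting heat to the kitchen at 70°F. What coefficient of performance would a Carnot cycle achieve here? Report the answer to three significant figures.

14.4

In absolute terms T_C = 275.15 K and T_H = 294.26 K, so ΔT = 19.11 K.
For a reversible cycle, COP_Carnot = T_C/ΔT = 275.15/19.11 = 14.40.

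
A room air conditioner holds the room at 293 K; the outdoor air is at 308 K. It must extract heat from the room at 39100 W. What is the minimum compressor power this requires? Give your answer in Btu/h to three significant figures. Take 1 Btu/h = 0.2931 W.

6830 Btu/h

The reservoir spacing is ΔT = 308 − 293 = 15.00 K.
COP_Carnot = T_C/ΔT = 293.00/15.00 = 19.53.
Ẇ_min = Q̇/COP_Carnot = 39100/19.53 = 2002 W = 6829 Btu/h.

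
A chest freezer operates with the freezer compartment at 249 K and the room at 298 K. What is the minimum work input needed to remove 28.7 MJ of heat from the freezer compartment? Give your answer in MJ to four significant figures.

The reservoir spacing is ΔT = 298 − 249 = 49.00 K.
The reversible limit is COP_R = T_C/ΔT = 5.082, so W_min = Q_C/COP = Q_C·ΔT/T_C.
W_min = 28.70 × 49.00/249.00 = 5.648 MJ.

5.648 MJ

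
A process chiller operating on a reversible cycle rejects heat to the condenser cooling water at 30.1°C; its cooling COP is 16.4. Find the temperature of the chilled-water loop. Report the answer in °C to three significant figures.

For a Carnot refrigerator COP_R = T_C/(T_H − T_C), so T_C = COP·T_H/(1 + COP).
With T_H = 303.25 K, T_C = 16.4 × 303.25/17.40 = 285.82 K.
Converting, 285.82 K = 12.67°C.

12.7 °C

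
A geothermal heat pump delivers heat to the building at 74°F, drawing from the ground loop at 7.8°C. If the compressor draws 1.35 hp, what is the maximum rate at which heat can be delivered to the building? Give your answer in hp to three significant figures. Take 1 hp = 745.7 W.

In absolute terms T_C = 280.95 K and T_H = 296.48 K, so ΔT = 15.53 K.
COP_Carnot = T_H/ΔT = 296.48/15.53 = 19.09.
Q̇_max = COP_Carnot × Ẇ = 19.09 × 1.350 hp = 25.77 hp.

25.8 hp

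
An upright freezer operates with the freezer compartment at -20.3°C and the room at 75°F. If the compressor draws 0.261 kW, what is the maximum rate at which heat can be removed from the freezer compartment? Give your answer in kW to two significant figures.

1.5 kW

In absolute terms T_C = 252.85 K and T_H = 297.04 K, so ΔT = 44.19 K.
COP_Carnot = T_C/ΔT = 252.85/44.19 = 5.722.
Q̇_max = COP_Carnot × Ẇ = 5.722 × 0.2610 kW = 1.493 kW.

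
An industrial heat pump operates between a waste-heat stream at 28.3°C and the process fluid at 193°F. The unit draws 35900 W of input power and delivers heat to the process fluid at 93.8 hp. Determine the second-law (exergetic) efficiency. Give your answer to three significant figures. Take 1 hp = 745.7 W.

Converting, Q̇_H = 93.80 hp = 69950 W, so COP_actual = Q̇_H/Ẇ = 69950/35900 = 1.948.
In absolute terms T_C = 301.45 K and T_H = 362.59 K, so ΔT = 61.14 K.
COP_Carnot = T_H/ΔT = 362.59/61.14 = 5.930.
η_II = COP_actual/COP_Carnot = 1.948/5.930 = 0.3286.

0.329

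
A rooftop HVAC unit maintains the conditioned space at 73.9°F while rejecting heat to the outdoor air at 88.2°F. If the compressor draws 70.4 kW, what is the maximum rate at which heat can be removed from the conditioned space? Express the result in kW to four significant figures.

2627 kW

In absolute terms T_C = 296.43 K and T_H = 304.37 K, so ΔT = 7.944 K.
COP_Carnot = T_C/ΔT = 296.43/7.944 = 37.31.
Q̇_max = COP_Carnot × Ẇ = 37.31 × 70.40 kW = 2627 kW.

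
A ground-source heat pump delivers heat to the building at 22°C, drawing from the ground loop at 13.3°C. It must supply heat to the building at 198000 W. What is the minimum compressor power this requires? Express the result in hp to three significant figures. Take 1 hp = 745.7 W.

7.83 hp

In absolute terms T_C = 286.45 K and T_H = 295.15 K, so ΔT = 8.700 K.
COP_Carnot = T_H/ΔT = 295.15/8.700 = 33.93.
Ẇ_min = Q̇/COP_Carnot = 198000/33.93 = 5836 W = 7.827 hp.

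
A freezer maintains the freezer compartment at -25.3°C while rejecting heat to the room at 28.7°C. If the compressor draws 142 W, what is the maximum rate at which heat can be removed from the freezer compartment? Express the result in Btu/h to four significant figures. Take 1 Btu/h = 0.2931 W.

In absolute terms T_C = 247.85 K and T_H = 301.85 K, so ΔT = 54.00 K.
COP_Carnot = T_C/ΔT = 247.85/54.00 = 4.590.
Q̇_max = COP_Carnot × Ẇ = 4.590 × 142.0 W = 651.8 W = 2224 Btu/h.

2224 Btu/h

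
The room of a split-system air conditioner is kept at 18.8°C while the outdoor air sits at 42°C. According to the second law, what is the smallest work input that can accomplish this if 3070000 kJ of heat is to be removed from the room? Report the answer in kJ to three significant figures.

244000 kJ

In absolute terms T_C = 291.95 K and T_H = 315.15 K, so ΔT = 23.20 K.
The reversible limit is COP_R = T_C/ΔT = 12.58, so W_min = Q_C/COP = Q_C·ΔT/T_C.
W_min = 3070000 × 23.20/291.95 = 244000 kJ.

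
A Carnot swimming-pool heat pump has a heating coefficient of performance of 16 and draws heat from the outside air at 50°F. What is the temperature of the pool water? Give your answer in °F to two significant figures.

84 °F

COP_HP = T_H/(T_H − T_C) rearranges to T_H = COP·T_C/(COP − 1).
With T_C = 283.15 K, T_H = 16 × 283.15/15.00 = 302.03 K.
Converting, 302.03 K = 83.98°F.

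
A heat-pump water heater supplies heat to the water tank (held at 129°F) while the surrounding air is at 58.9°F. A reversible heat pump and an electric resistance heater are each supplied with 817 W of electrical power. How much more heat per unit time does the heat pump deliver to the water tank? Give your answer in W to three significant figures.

6040 W

In absolute terms T_C = 288.09 K and T_H = 327.04 K, so ΔT = 38.94 K.
COP_Carnot = T_H/ΔT = 327.04/38.94 = 8.398.
The heat pump delivers Q̇_H = COP × Ẇ = 6861 W; the resistance heater delivers Ẇ = 817.0 W.
Extra = (COP − 1)·Ẇ = 6044 W.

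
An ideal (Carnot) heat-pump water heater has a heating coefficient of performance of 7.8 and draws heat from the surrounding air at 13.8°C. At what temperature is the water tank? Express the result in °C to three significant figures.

COP_HP = T_H/(T_H − T_C) rearranges to T_H = COP·T_C/(COP − 1).
With T_C = 286.95 K, T_H = 7.8 × 286.95/6.800 = 329.15 K.
Converting, 329.15 K = 56.00°C.

56.0 °C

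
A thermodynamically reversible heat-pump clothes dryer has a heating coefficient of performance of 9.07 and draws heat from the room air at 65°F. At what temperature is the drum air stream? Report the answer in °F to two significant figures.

COP_HP = T_H/(T_H − T_C) rearranges to T_H = COP·T_C/(COP − 1).
With T_C = 291.48 K, T_H = 9.07 × 291.48/8.070 = 327.60 K.
Converting, 327.60 K = 130.01°F.

130 °F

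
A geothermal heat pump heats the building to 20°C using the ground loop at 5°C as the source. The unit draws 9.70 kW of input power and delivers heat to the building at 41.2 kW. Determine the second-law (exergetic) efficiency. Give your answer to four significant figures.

0.2173

COP_actual = Q̇_H/Ẇ = 41.20/9.700 = 4.247.
In absolute terms T_C = 278.15 K and T_H = 293.15 K, so ΔT = 15.00 K.
COP_Carnot = T_H/ΔT = 293.15/15.00 = 19.54.
η_II = COP_actual/COP_Carnot = 4.247/19.54 = 0.2173.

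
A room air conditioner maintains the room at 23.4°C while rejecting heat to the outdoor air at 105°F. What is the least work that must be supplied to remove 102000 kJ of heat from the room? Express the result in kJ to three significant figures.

5900 kJ

In absolute terms T_C = 296.55 K and T_H = 313.71 K, so ΔT = 17.16 K.
The reversible limit is COP_R = T_C/ΔT = 17.29, so W_min = Q_C/COP = Q_C·ΔT/T_C.
W_min = 102000 × 17.16/296.55 = 5901 kJ.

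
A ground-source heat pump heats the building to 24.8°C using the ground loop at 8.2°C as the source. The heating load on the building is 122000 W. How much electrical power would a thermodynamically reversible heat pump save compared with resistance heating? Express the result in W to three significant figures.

115000 W

In absolute terms T_C = 281.35 K and T_H = 297.95 K, so ΔT = 16.60 K.
COP_Carnot = T_H/ΔT = 297.95/16.60 = 17.95.
Resistance heating needs Ẇ_res = Q̇_H = 122000 W; the reversible heat pump needs only Ẇ_hp = Q̇_H/COP = 6797 W.
Saving = 122000 − 6797 = 115200 W.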